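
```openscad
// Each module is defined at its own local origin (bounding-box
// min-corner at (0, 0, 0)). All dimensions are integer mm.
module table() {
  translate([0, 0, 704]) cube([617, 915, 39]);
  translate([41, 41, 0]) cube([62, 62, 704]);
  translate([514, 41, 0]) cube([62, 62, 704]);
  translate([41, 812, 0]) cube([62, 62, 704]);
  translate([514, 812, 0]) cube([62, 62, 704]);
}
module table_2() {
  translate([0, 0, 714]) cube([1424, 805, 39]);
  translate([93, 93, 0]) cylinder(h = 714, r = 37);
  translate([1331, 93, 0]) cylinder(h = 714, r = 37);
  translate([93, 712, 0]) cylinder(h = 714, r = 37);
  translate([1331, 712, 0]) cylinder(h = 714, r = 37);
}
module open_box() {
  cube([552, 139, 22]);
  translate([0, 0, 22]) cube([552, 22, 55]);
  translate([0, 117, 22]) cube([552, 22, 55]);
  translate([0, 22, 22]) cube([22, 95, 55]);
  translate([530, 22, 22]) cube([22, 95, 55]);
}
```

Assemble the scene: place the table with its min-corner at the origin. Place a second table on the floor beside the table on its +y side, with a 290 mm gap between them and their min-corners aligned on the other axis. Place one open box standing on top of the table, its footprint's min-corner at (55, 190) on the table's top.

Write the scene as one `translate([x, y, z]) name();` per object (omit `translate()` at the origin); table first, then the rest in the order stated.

table();
translate([0, 1205, 0]) table_2();
translate([55, 190, 743]) open_box();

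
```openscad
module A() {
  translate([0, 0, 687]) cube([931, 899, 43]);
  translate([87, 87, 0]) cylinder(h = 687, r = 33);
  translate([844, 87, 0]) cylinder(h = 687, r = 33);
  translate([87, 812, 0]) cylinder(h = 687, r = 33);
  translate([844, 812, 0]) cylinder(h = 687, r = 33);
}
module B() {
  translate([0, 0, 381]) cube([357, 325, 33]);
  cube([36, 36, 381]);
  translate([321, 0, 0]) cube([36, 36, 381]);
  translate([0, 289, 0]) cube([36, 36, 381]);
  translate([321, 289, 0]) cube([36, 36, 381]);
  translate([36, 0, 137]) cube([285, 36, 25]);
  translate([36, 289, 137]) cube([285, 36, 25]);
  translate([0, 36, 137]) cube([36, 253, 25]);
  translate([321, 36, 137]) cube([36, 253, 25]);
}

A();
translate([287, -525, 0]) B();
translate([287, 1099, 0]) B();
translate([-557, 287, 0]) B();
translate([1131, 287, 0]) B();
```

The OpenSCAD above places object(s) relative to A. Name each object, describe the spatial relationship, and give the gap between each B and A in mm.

Each stool's nearest face is 200 mm from the table's bounding box.

A is a table. B is a stool. Four stools sit around the table at the −y, +y, −x, +x sides. The gap between each stool and the table is 200 mm.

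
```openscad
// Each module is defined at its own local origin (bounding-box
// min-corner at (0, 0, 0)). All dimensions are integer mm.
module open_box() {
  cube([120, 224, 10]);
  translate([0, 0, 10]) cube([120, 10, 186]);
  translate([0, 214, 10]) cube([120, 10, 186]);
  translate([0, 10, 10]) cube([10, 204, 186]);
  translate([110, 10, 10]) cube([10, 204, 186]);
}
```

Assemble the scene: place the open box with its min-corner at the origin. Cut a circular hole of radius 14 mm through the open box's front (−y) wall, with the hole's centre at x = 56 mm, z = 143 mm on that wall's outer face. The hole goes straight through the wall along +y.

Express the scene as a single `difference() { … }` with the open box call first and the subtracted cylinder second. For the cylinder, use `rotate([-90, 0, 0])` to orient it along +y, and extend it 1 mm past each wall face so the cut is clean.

difference() {
  open_box();
  translate([56, -1, 143]) rotate([-90, 0, 0]) cylinder(h = 12, r = 14);
}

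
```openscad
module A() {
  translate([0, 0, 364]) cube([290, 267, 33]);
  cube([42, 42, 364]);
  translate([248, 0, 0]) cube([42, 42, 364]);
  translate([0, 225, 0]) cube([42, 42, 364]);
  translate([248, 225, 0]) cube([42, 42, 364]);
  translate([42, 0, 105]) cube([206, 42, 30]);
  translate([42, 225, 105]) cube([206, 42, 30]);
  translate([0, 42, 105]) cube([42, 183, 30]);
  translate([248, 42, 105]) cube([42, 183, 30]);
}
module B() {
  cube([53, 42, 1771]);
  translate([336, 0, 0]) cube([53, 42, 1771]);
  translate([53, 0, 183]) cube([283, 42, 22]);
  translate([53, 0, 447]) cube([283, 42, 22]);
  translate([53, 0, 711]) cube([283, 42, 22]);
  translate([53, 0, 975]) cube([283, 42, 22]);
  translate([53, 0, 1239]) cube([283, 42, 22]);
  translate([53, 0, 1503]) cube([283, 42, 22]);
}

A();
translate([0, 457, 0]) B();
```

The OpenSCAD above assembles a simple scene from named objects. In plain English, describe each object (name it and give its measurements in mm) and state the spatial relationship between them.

A is a four-legged stool. The seat is 290×267 mm, 33 mm thick, top at z = 397 mm. It stands on four square legs, each 42×42 mm in cross-section, from z = 0 to the seat underside, each flush with a corner of the seat. Four stretchers, 42 mm wide and 30 mm tall, connect adjacent legs with their undersides at z = 105 mm, each running between the inner faces of the legs it joins and aligned with the legs' outer faces on the other axis.

B is a straight ladder. Two 53×42 mm vertical rails, 1771 mm tall, stand 389 mm apart (outside-to-outside) with their front faces coplanar on the −y side. 6 rungs, each 42 mm deep and 22 mm tall, span between the inner faces of the rails, front faces flush with the rails. The lowest rung's underside is at z = 183 mm and rungs are spaced 264 mm apart (underside to underside).

The ladder is on the floor beside the stool on its +y side.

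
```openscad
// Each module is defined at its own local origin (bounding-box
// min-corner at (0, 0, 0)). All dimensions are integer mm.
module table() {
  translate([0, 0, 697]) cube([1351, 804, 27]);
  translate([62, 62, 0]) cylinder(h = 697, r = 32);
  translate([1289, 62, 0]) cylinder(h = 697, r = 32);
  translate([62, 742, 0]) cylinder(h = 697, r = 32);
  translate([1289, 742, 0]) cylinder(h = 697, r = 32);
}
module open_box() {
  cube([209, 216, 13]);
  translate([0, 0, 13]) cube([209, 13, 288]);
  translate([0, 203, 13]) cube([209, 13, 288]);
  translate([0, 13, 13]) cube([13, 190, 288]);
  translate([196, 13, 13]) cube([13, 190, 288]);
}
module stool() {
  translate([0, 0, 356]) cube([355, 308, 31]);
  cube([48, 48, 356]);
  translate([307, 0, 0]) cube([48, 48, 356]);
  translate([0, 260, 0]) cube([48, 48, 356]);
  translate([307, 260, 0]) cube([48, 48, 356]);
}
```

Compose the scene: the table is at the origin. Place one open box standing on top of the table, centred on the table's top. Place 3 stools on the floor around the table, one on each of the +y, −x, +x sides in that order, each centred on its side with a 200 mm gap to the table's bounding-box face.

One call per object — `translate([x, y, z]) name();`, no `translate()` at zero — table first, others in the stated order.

table();
translate([571, 294, 724]) open_box();
translate([498, 1004, 0]) stool();
translate([-555, 248, 0]) stool();
translate([1551, 248, 0]) stool();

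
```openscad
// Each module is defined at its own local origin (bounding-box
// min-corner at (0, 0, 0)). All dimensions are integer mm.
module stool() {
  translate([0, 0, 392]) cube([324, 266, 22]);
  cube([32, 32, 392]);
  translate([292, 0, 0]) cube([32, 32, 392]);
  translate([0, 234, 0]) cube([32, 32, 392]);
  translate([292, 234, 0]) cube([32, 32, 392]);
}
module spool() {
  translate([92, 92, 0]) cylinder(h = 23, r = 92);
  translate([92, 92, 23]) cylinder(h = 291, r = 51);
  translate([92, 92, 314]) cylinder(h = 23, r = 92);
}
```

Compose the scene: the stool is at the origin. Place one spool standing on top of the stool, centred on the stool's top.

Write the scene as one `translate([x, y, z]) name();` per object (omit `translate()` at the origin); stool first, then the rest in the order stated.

stool();
translate([70, 41, 414]) spool();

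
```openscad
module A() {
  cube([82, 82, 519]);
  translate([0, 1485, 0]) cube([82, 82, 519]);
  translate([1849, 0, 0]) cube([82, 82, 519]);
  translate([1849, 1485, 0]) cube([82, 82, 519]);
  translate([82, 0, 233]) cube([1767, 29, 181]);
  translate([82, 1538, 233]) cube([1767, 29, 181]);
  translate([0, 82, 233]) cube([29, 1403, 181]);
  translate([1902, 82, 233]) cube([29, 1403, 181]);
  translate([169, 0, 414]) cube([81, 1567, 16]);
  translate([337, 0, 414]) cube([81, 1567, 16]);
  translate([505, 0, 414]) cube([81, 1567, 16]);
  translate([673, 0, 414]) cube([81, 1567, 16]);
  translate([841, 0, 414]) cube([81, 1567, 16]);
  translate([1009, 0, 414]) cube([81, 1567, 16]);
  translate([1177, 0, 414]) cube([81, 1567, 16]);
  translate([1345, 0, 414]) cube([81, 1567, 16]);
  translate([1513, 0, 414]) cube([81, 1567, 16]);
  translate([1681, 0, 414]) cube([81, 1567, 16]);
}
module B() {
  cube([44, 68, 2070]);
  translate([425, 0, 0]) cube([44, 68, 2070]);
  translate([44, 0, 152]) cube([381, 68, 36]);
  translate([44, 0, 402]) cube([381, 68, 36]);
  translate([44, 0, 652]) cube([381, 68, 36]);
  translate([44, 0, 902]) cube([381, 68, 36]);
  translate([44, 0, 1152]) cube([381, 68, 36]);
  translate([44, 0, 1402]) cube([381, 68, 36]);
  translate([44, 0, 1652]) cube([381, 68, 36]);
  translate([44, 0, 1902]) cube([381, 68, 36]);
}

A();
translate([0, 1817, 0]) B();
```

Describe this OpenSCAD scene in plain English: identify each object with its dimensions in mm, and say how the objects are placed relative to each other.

A is a bed frame 1931 mm long (x) by 1567 mm wide (y). Four 82×82 mm corner posts, 519 mm tall, at the corners of the footprint. Four rails of 29 mm thickness and 181 mm height run between adjacent posts with their undersides at z = 233 mm, their outer faces flush with the outside of the frame (the two x-running rails run between the posts' inner faces; the two y-running rails run between the posts' inner faces). 10 slats, each 81 mm wide (x) and 16 mm thick, lie across the top of the two x-running rails, running the full 1567 mm width of the frame in y; the slats are evenly spaced along x between the inner faces of the end posts with equal gaps (rounded down to the nearest mm) at the −x end and between each pair — any rounding remainder accumulates at the +x end.

B is a wooden ladder with two side rails of 44×68 mm section and 2070 mm height, set 469 mm apart overall. Between them run 8 rectangular rungs (68 mm deep, 36 mm thick), front faces flush with the rails' −y face. The bottom of the first rung is 152 mm above the floor and each subsequent rung is 250 mm higher than the one below.

The ladder is on the floor beside the bed frame on its +y side.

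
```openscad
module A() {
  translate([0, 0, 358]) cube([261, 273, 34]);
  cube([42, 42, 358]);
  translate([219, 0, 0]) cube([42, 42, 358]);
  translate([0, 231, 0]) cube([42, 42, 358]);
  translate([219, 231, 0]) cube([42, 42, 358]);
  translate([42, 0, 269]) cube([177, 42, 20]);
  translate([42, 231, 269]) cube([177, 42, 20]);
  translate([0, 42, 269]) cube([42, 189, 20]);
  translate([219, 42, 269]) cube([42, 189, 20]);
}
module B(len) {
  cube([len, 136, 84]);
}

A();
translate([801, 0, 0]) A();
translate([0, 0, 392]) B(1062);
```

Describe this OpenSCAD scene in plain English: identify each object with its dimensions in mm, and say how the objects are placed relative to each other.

A is a four-legged stool. The seat is a 261×273×34 mm slab whose top surface is at z = 392 mm; four square legs, each 42×42 mm in cross-section, run from the floor (z = 0) to the underside of the seat, each flush with a corner of the seat. Four stretchers, 42 mm wide and 20 mm tall, connect adjacent legs with their undersides at z = 269 mm, each running between the inner faces of the legs it joins and aligned with the legs' outer faces on the other axis.

B is a rectangular beam 1062 mm long (x), 136 mm deep (y), 84 mm thick (z).

The beam spans the tops of two stools placed 540 mm apart, resting at z = 392 mm.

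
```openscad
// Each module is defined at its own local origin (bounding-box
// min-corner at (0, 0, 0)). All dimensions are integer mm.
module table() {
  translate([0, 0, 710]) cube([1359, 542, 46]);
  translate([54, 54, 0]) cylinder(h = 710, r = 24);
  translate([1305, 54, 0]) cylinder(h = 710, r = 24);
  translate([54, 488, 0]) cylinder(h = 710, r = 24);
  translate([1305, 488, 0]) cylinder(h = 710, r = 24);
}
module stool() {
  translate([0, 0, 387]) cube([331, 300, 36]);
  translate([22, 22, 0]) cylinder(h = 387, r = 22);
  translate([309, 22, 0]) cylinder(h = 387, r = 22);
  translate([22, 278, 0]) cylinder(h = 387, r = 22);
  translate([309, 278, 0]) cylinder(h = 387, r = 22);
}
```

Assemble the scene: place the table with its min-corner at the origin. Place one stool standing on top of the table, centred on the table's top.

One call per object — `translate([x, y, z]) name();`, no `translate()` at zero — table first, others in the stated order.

table();
translate([514, 121, 756]) stool();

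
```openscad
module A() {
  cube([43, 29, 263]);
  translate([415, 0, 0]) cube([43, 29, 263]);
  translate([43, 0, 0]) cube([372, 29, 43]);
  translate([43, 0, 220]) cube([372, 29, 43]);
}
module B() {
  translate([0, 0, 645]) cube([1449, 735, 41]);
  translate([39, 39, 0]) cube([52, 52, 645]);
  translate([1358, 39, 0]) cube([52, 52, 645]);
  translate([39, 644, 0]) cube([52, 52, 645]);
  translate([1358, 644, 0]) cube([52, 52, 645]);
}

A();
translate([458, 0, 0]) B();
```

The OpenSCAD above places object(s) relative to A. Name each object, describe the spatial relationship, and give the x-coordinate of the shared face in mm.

A is a picture frame. B is a table. The table is against the picture frame's +x side, with their −y faces flush. The x-coordinate of the shared face is 458 mm.

The picture frame's +x face and the table's −x face are both at x = 458 mm.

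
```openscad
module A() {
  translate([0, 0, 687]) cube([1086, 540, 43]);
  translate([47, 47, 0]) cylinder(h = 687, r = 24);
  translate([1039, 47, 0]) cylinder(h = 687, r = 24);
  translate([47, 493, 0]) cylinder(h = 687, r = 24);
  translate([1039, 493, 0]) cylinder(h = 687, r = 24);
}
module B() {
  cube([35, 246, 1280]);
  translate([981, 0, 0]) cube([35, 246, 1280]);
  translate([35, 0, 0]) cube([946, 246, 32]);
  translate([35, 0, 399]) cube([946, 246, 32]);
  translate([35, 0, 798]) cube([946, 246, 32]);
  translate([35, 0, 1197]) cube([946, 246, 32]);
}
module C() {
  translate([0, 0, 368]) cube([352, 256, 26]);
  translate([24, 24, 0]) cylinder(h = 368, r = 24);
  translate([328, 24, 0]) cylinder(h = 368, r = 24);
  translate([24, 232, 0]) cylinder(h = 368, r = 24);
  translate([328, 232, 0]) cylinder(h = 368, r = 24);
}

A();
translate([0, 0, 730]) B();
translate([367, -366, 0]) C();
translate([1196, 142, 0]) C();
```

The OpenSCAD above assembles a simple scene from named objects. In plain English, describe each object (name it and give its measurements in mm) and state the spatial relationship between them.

A is a table: top 1086 mm (x) × 540 mm (y), 43 mm thick, upper face at z = 730 mm, on four round legs of 48 mm diameter, each leg's bounding box inset 23 mm from the nearest pair of top edges, running from z = 0 to the bottom of the top.

B is an open bookshelf. Two side panels, each 35 mm thick, 246 mm deep and 1280 mm tall, stand 1016 mm apart (outside-to-outside). Between them sit 4 shelves, each 32 mm thick and 246 mm deep, spanning the full gap between the sides. The bottom shelf rests on the floor (its underside at z = 0) and the clear gap between one shelf's top and the next shelf's underside is 367 mm.

C is a simple wooden stool: a rectangular seat 352 mm (x) by 256 mm (y), 26 mm thick, top face at z = 394 mm, on four round legs, each 48 mm in diameter. The legs rest on z = 0, each leg's axis is inset half a diameter from the nearest pair of seat edges (so the leg's bounding box is flush with the corner).

The bookshelf is on top of the table. Two stools sit around the table at the −y, +x sides.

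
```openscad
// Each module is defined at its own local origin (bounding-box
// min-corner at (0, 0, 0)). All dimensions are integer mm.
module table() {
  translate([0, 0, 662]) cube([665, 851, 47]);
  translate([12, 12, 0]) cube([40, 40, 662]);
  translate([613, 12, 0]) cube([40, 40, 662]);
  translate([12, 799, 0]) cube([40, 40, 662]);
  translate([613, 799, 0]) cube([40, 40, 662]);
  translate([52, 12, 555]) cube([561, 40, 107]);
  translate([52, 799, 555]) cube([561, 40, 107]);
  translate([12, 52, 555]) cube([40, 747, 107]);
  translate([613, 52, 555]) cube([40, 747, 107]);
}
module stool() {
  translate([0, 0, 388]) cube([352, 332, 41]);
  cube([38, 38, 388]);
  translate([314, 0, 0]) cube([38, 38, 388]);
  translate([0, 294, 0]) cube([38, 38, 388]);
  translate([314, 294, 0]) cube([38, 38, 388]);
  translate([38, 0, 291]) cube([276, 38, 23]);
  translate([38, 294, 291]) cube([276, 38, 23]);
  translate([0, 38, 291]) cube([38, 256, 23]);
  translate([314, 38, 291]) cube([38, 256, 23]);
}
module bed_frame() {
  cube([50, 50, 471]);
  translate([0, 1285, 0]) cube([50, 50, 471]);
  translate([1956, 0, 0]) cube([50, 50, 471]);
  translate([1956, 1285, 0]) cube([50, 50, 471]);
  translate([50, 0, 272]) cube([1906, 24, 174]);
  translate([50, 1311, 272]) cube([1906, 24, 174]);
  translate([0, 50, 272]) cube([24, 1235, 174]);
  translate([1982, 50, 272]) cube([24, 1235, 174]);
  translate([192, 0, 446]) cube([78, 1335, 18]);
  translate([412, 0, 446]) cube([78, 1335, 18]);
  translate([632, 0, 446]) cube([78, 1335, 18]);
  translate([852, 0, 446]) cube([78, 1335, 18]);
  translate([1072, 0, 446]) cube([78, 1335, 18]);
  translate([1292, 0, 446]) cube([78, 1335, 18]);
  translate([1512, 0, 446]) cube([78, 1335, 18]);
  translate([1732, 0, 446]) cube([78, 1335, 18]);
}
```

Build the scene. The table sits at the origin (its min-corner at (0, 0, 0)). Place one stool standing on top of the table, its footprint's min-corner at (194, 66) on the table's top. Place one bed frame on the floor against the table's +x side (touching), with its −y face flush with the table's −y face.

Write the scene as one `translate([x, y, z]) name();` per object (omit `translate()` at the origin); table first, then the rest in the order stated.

table();
translate([194, 66, 709]) stool();
translate([665, 0, 0]) bed_frame();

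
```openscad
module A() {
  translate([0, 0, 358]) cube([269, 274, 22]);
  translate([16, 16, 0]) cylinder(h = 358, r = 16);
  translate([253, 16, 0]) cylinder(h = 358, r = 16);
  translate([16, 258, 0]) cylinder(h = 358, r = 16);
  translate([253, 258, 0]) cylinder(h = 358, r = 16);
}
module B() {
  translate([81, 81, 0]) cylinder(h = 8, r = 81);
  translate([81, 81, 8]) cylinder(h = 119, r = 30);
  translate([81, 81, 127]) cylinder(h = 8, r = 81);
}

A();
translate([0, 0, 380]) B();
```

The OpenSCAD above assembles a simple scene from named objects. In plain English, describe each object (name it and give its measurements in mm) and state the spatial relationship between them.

A is a four-legged stool. The seat is a 269×274×22 mm slab whose top surface is at z = 380 mm; four round legs, each 32 mm in diameter, run from the floor (z = 0) to the underside of the seat, each leg's axis is inset half a diameter from the nearest pair of seat edges (so the leg's bounding box is flush with the corner).

B is a spool: two coaxial disc flanges of radius 81 mm and thickness 8 mm, joined by a core cylinder of radius 30 mm and height 119 mm. The lower flange rests on z = 0 and the three cylinders share a vertical axis.

The spool is on top of the stool.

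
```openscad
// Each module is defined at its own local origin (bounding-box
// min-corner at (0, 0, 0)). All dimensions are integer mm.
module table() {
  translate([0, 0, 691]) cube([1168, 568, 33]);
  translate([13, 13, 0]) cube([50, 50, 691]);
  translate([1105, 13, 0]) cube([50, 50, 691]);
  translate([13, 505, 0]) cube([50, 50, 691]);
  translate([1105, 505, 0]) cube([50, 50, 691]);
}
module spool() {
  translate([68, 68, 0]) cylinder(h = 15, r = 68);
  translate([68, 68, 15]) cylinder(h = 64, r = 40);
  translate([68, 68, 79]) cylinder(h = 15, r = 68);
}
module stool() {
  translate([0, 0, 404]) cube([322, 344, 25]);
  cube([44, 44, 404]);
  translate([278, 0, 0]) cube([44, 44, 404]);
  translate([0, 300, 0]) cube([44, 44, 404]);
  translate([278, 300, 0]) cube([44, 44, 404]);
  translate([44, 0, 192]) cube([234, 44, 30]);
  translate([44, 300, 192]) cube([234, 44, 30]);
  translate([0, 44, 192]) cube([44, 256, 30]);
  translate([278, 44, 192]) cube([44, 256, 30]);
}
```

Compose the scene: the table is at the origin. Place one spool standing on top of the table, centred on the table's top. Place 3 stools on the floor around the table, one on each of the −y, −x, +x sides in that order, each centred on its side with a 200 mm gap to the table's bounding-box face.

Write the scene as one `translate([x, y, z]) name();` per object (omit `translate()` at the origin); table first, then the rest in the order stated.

table();
translate([516, 216, 724]) spool();
translate([423, -544, 0]) stool();
translate([-522, 112, 0]) stool();
translate([1368, 112, 0]) stool();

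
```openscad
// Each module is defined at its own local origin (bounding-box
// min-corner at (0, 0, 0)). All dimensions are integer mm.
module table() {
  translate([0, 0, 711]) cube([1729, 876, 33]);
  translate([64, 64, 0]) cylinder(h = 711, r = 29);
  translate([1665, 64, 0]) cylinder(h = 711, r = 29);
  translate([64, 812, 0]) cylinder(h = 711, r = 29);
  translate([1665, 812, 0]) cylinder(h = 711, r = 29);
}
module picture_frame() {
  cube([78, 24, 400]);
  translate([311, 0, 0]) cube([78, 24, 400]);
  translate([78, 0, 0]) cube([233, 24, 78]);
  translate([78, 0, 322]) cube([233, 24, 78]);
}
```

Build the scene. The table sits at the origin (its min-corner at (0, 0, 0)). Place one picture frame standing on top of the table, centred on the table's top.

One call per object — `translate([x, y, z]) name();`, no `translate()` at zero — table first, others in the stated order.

table();
translate([670, 426, 744]) picture_frame();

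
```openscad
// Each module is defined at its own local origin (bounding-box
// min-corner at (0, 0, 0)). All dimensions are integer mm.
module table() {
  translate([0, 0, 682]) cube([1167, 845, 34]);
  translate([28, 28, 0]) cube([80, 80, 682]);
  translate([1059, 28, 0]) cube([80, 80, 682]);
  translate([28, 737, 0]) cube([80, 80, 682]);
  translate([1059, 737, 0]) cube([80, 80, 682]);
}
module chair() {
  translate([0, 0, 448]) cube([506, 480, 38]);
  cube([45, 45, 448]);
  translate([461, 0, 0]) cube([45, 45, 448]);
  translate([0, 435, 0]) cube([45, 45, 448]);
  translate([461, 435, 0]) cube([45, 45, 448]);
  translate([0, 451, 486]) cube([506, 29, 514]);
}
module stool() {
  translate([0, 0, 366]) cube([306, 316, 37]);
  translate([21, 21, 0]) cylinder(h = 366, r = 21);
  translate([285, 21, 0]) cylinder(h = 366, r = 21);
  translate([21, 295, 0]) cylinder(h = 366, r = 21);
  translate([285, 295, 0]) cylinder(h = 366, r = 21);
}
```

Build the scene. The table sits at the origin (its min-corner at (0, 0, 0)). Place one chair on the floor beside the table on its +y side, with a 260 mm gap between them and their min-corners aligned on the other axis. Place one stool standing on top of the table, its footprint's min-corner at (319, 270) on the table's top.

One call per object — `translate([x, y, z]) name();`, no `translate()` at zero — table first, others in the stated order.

table();
translate([0, 1105, 0]) chair();
translate([319, 270, 716]) stool();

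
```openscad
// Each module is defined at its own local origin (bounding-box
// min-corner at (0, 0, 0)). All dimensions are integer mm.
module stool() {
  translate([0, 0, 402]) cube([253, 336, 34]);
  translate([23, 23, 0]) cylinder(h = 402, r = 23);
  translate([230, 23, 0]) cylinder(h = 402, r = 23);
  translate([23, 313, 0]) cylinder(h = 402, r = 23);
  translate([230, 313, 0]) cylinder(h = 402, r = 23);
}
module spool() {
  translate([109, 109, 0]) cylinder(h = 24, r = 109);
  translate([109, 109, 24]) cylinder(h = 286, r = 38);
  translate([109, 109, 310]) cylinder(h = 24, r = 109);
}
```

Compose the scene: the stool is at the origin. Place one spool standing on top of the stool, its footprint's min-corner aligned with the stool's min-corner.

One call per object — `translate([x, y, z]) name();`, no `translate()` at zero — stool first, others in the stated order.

stool();
translate([0, 0, 436]) spool();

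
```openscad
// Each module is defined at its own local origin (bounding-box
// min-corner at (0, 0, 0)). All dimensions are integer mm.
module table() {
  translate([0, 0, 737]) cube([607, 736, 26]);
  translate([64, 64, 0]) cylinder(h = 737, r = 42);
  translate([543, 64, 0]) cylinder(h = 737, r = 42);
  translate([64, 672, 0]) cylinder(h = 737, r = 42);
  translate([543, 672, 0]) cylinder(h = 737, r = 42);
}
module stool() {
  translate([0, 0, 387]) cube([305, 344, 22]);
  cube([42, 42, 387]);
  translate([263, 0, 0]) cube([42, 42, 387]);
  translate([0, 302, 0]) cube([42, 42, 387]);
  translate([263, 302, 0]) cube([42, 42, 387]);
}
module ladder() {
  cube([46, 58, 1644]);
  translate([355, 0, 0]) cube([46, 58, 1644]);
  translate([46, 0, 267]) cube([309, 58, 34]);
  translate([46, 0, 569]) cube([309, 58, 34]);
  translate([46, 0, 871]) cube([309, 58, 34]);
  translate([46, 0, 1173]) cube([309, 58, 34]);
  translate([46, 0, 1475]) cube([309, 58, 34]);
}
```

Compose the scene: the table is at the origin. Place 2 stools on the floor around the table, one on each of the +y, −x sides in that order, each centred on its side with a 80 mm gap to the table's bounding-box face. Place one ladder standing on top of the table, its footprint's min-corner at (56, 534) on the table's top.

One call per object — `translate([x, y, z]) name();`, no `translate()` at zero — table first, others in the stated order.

table();
translate([151, 816, 0]) stool();
translate([-385, 196, 0]) stool();
translate([56, 534, 763]) ladder();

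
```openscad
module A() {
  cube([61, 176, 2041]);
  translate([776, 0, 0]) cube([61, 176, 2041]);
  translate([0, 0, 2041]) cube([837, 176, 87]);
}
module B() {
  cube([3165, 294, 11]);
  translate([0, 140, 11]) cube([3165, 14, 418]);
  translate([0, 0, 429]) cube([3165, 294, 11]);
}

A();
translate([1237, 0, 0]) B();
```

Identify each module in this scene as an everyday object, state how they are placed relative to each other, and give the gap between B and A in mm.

A is a door frame. B is an I-beam. The I-beam is on the floor beside the door frame on its +x side. The gap between the I-beam and the door frame is 400 mm.

The I-beam's nearest face is 400 mm from the door frame's +x face.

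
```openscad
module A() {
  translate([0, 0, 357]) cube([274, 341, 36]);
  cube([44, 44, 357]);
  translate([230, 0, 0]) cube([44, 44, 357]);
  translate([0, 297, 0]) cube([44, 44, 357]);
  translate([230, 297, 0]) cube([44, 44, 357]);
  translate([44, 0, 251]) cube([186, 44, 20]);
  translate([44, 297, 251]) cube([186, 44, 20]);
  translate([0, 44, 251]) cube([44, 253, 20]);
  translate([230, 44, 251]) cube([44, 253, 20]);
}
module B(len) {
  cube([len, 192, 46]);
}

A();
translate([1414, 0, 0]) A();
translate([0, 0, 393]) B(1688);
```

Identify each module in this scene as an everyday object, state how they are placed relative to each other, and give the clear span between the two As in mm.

Second stool starts at x = 1414; first ends at x = 274; clear span = 1414 − 274 = 1140 mm.

A is a stool. B is a beam. A beam spans the tops of two stools. The clear span between the two stools is 1140 mm.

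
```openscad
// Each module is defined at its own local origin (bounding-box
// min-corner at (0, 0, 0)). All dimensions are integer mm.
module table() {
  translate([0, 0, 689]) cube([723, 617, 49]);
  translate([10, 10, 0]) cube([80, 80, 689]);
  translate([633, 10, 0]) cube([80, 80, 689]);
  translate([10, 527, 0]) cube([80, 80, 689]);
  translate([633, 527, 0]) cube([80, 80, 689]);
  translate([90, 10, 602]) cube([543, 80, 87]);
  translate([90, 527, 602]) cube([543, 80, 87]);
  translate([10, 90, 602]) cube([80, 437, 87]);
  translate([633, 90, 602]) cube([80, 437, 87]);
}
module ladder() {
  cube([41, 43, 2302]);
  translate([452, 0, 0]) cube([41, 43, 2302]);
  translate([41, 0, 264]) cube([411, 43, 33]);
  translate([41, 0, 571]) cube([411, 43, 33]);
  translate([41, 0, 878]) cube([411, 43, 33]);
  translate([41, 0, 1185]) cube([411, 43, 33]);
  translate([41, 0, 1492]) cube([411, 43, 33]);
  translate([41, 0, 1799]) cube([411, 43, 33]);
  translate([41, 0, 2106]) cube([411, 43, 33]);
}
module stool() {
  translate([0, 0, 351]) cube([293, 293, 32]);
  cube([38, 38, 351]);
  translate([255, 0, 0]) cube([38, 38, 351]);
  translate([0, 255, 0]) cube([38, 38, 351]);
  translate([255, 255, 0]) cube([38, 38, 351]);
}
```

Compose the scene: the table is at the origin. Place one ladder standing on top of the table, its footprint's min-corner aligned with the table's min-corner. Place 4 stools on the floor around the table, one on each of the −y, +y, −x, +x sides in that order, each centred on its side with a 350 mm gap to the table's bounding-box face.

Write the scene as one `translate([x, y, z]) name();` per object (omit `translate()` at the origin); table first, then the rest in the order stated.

table();
translate([0, 0, 738]) ladder();
translate([215, -643, 0]) stool();
translate([215, 967, 0]) stool();
translate([-643, 162, 0]) stool();
translate([1073, 162, 0]) stool();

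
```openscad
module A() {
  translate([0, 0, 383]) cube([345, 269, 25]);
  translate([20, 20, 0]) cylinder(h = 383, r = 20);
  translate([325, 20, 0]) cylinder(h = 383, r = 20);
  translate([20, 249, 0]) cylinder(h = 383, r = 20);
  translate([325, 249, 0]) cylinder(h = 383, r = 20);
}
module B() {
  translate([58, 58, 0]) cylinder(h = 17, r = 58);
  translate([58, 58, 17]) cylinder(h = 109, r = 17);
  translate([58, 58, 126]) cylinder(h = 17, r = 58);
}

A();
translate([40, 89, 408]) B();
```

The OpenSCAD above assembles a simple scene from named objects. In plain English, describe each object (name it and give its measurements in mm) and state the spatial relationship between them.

A is a four-legged stool. The seat is a 345×269×25 mm slab whose top surface is at z = 408 mm; four round legs, each 40 mm in diameter, run from the floor (z = 0) to the underside of the seat, each leg's axis is inset half a diameter from the nearest pair of seat edges (so the leg's bounding box is flush with the corner).

B is a spool: two coaxial disc flanges of radius 58 mm and thickness 17 mm, joined by a core cylinder of radius 17 mm and height 109 mm. The lower flange rests on z = 0 and the three cylinders share a vertical axis.

The spool is on top of the stool.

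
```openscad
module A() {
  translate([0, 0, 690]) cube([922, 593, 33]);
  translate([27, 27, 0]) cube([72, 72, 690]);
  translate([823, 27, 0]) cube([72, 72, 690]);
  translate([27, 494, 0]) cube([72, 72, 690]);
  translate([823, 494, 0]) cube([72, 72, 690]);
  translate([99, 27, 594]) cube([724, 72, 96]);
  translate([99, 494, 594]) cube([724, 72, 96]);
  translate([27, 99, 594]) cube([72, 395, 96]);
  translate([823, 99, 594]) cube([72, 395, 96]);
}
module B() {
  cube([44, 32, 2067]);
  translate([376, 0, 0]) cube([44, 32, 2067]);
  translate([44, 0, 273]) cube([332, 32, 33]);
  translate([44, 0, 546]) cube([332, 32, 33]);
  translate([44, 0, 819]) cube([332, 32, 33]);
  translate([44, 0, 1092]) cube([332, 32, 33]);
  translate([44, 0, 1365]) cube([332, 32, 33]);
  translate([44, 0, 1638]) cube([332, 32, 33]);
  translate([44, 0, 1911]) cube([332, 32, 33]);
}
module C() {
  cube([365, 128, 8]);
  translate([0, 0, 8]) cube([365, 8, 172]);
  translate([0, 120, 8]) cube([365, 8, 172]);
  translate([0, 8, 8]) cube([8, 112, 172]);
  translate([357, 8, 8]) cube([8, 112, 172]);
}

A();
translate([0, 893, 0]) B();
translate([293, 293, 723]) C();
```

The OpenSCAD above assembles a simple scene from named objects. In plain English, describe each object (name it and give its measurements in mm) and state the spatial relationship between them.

A is a table: top 922 mm (x) × 593 mm (y), 33 mm thick, upper face at z = 723 mm, on four 72×72 mm square legs, each inset 27 mm from the nearest pair of top edges, running from z = 0 to the bottom of the top. Four apron rails, 72 mm thick and 96 mm tall, run between adjacent legs with their top edges flush with the underside of the top and their outer faces flush with the legs' outer faces.

B is a wooden ladder with two side rails of 44×32 mm section and 2067 mm height, set 420 mm apart overall. Between them run 7 rectangular rungs (32 mm deep, 33 mm thick), front faces flush with the rails' −y face. The bottom of the first rung is 273 mm above the floor and each subsequent rung is 273 mm higher than the one below.

C is an open storage box with external size 365×128×180 mm and wall thickness 8 mm (the base is also 8 mm thick). The base covers the whole footprint; the four walls stand on the base, with the y-facing walls full-width and the x-facing walls fitting between their inner faces.

The ladder is on the floor beside the table on its +y side. The open box is on top of the table.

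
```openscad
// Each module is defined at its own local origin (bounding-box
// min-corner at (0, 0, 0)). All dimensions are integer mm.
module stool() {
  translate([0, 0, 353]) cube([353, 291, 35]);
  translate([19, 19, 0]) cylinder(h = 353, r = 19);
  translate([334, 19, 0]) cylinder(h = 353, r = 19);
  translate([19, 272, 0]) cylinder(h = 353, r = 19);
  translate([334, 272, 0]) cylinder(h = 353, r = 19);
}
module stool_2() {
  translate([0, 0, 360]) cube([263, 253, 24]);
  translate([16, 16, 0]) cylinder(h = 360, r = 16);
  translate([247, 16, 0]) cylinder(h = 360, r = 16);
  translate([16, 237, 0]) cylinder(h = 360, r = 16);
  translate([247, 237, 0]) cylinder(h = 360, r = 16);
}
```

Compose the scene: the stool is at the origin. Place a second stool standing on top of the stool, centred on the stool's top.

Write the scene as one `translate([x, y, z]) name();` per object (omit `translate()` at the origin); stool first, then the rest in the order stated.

stool();
translate([45, 19, 388]) stool_2();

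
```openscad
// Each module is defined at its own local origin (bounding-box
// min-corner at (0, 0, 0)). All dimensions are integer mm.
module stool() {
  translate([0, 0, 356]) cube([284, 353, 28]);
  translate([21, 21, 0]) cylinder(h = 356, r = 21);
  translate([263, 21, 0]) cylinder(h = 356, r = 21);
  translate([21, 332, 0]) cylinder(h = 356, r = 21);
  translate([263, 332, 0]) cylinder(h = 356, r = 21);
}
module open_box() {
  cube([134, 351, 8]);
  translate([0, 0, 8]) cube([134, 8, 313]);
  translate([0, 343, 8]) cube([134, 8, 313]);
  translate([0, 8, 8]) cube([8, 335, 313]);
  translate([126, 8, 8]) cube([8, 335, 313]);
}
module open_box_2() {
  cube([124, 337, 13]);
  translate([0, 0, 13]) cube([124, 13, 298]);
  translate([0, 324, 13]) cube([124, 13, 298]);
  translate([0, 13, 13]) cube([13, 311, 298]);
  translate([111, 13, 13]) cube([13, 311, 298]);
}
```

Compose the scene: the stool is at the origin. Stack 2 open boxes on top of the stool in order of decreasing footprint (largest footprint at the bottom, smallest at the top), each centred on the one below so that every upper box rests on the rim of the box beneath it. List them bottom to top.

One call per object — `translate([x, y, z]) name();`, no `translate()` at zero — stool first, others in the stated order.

stool();
translate([75, 1, 384]) open_box();
translate([80, 8, 705]) open_box_2();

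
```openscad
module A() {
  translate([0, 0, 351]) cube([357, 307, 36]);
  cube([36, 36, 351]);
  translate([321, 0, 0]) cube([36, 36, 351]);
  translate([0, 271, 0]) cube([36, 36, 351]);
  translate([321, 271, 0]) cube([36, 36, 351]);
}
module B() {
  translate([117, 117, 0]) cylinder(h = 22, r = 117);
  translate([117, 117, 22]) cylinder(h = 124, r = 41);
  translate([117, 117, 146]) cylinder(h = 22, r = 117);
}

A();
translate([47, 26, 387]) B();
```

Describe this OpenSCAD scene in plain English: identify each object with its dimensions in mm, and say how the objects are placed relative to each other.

A is a four-legged stool. The seat is a 357×307×36 mm slab whose top surface is at z = 387 mm; four square legs, each 36×36 mm in cross-section, run from the floor (z = 0) to the underside of the seat, each flush with a corner of the seat.

B is a spool: two coaxial disc flanges of radius 117 mm and thickness 22 mm, joined by a core cylinder of radius 41 mm and height 124 mm. The lower flange rests on z = 0 and the three cylinders share a vertical axis.

The spool is on top of the stool.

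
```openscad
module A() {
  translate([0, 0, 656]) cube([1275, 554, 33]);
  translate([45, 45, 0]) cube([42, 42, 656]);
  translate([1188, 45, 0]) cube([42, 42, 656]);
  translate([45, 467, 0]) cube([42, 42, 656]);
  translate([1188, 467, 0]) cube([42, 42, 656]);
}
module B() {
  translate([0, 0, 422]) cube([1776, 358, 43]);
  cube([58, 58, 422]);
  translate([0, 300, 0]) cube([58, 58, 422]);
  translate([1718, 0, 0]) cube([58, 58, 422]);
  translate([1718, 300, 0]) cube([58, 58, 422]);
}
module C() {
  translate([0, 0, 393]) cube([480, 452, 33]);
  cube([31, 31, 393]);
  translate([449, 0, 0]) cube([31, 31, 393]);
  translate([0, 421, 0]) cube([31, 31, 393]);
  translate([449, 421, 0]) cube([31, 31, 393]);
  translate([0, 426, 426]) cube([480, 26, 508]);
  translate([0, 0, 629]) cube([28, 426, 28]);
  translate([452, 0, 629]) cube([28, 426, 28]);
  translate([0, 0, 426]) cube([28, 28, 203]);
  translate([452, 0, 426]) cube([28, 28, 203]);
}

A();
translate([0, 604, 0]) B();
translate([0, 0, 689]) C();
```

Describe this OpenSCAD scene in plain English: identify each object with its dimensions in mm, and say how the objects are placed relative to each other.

A is a table with a 1275×554 mm rectangular top, 33 mm thick, top surface at z = 689 mm, supported by four 42×42 mm square legs, each inset 45 mm from the nearest pair of top edges, running from the floor.

B is a long wooden bench with a 1776 mm (x) × 358 mm (y) seat, 43 mm thick, its top surface 465 mm above the floor. Four 58 mm square legs at the seat corners, flush with the edges, run from z = 0 to the seat underside.

C is a chair: 480×452 mm seat, 33 mm thick, top at z = 426 mm, on four 31 mm square corner legs flush with the seat edges. A 26 mm thick backrest slab spans the full seat width, extending 508 mm above the seat top, its back face flush with the seat's +y edge. Two armrests of 28×28 mm section run along each side from the seat's front edge to the front of the backrest, top faces 231 mm above the seat top and outer faces flush with the seat's x-edges; a 28×28 mm post under the front of each armrest stands on the seat at the front corner.

The bench is on the floor beside the table on its +y side. The chair is on top of the table.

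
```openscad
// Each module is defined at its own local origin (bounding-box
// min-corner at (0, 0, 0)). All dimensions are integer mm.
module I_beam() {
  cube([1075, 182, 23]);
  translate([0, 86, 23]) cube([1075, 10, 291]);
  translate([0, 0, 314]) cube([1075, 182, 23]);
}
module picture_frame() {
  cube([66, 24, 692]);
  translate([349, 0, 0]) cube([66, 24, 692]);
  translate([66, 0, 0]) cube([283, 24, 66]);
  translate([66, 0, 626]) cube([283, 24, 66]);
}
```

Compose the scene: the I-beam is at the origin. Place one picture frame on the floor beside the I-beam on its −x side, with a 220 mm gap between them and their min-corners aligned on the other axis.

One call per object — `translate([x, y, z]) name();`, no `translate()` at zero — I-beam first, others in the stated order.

I_beam();
translate([-635, 0, 0]) picture_frame();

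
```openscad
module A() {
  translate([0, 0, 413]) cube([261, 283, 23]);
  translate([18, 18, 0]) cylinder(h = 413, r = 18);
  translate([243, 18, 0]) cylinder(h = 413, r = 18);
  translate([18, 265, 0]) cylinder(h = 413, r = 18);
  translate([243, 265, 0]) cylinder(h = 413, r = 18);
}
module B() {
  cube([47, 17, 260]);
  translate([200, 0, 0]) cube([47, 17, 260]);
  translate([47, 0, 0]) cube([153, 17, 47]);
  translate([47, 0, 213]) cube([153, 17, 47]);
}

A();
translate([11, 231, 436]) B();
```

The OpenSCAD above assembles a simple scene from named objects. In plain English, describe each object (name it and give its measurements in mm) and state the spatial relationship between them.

A is a four-legged stool. The seat is a 261×283×23 mm slab whose top surface is at z = 436 mm; four round legs, each 36 mm in diameter, run from the floor (z = 0) to the underside of the seat, each leg's axis is inset half a diameter from the nearest pair of seat edges (so the leg's bounding box is flush with the corner).

B is a picture frame with a 153×166 mm rectangular opening (x by z) and a uniform 47 mm border on every side. Frame depth is 17 mm along y. It is built from two vertical stiles running the full outside height and two horizontal rails spanning the gap between the stiles.

The picture frame is on top of the stool.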